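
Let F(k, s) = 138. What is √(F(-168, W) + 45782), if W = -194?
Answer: 4*√2870 ≈ 214.29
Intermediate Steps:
√(F(-168, W) + 45782) = √(138 + 45782) = √45920 = 4*√2870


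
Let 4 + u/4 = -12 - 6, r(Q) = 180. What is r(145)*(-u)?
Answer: 15840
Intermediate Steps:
u = -88 (u = -16 + 4*(-12 - 6) = -16 + 4*(-18) = -16 - 72 = -88)
r(145)*(-u) = 180*(-1*(-88)) = 180*88 = 15840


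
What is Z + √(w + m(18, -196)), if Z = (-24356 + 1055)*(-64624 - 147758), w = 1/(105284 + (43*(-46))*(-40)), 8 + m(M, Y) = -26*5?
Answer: 4948712982 + I*√9695593131/8382 ≈ 4.9487e+9 + 11.747*I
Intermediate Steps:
m(M, Y) = -138 (m(M, Y) = -8 - 26*5 = -8 - 130 = -138)
w = 1/184404 (w = 1/(105284 - 1978*(-40)) = 1/(105284 + 79120) = 1/184404 ≈ 5.4229e-6)
Z = 4948712982 (Z = -23301*(-212382) = 4948712982)
Z + √(w + m(18, -196)) = 4948712982 + √(1/184404 - 138) = 4948712982 + √(-25447751/184404) = 4948712982 + I*√9695593131/8382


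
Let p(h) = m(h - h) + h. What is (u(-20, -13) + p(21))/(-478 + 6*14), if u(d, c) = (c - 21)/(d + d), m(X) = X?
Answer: -437/7880 ≈ -0.055457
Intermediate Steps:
p(h) = h (p(h) = (h - h) + h = 0 + h = h)
u(d, c) = (-21 + c)/(2*d) (u(d, c) = (-21 + c)/((2*d)) = (-21 + c)*(1/(2*d)) = (-21 + c)/(2*d))
(u(-20, -13) + p(21))/(-478 + 6*14) = ((1/2)*(-21 - 13)/(-20) + 21)/(-478 + 6*14) = ((1/2)*(-1/20)*(-34) + 21)/(-478 + 84) = (17/20 + 21)/(-394) = (437/20)*(-1/394) = -437/7880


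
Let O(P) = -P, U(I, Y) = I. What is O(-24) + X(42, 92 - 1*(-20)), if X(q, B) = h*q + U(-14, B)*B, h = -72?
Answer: -4568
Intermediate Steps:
X(q, B) = -72*q - 14*B
O(-24) + X(42, 92 - 1*(-20)) = -1*(-24) + (-72*42 - 14*(92 - 1*(-20))) = 24 + (-3024 - 14*(92 + 20)) = 24 + (-3024 - 14*112) = 24 + (-3024 - 1568) = 24 - 4592 = -4568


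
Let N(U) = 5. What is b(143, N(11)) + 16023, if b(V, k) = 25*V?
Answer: 19598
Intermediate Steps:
b(143, N(11)) + 16023 = 25*143 + 16023 = 3575 + 16023 = 19598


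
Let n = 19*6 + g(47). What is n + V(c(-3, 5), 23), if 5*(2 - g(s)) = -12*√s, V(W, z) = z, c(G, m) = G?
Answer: 139 + 12*√47/5 ≈ 155.45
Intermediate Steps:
g(s) = 2 + 12*√s/5 (g(s) = 2 - (-12)*√s/5 = 2 + 12*√s/5)
n = 116 + 12*√47/5 (n = 19*6 + (2 + 12*√47/5) = 114 + (2 + 12*√47/5) = 116 + 12*√47/5 ≈ 132.45)
n + V(c(-3, 5), 23) = (116 + 12*√47/5) + 23 = 139 + 12*√47/5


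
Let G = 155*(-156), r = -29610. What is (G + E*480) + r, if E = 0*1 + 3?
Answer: -52350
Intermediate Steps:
G = -24180
E = 3 (E = 0 + 3 = 3)
(G + E*480) + r = (-24180 + 3*480) - 29610 = (-24180 + 1440) - 29610 = -22740 - 29610 = -52350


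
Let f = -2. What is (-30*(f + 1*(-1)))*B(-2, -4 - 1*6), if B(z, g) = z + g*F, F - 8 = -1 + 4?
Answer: -10080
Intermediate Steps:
F = 11 (F = 8 + (-1 + 4) = 8 + 3 = 11)
B(z, g) = z + 11*g (B(z, g) = z + g*11 = z + 11*g)
(-30*(f + 1*(-1)))*B(-2, -4 - 1*6) = (-30*(-2 + 1*(-1)))*(-2 + 11*(-4 - 1*6)) = (-30*(-2 - 1))*(-2 + 11*(-4 - 6)) = (-30*(-3))*(-2 + 11*(-10)) = 90*(-2 - 110) = 90*(-112) = -10080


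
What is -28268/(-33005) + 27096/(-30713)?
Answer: -26108396/1013682565 ≈ -0.025756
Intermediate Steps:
-28268/(-33005) + 27096/(-30713) = -28268*(-1/33005) + 27096*(-1/30713) = 28268/33005 - 27096/30713 = -26108396/1013682565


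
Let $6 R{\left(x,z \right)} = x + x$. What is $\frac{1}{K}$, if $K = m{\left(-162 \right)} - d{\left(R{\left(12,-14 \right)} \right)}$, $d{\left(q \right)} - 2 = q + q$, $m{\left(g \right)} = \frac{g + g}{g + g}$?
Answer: $- \frac{1}{9} \approx -0.11111$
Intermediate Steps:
$m{\left(g \right)} = 1$ ($m{\left(g \right)} = \frac{2 g}{2 g} = 2 g \frac{1}{2 g} = 1$)
$R{\left(x,z \right)} = \frac{x}{3}$ ($R{\left(x,z \right)} = \frac{x + x}{6} = \frac{2 x}{6} = \frac{x}{3}$)
$d{\left(q \right)} = 2 + 2 q$ ($d{\left(q \right)} = 2 + \left(q + q\right) = 2 + 2 q$)
$K = -9$ ($K = 1 - \left(2 + 2 \cdot \frac{1}{3} \cdot 12\right) = 1 - \left(2 + 2 \cdot 4\right) = 1 - \left(2 + 8\right) = 1 - 10 = -9$)
$\frac{1}{K} = \frac{1}{-9} = - \frac{1}{9}$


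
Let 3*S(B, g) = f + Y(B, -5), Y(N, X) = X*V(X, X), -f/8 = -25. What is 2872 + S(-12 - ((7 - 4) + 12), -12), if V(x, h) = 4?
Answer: 2932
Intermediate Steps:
f = 200 (f = -8*(-25) = 200)
Y(N, X) = 4*X (Y(N, X) = X*4 = 4*X)
S(B, g) = 60 (S(B, g) = (200 + 4*(-5))/3 = (200 - 20)/3 = (⅓)*180 = 60)
2872 + S(-12 - ((7 - 4) + 12), -12) = 2872 + 60 = 2932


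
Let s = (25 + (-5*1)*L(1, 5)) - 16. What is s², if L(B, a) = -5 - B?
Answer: 1521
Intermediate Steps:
s = 39 (s = (25 + (-5*1)*(-5 - 1*1)) - 16 = (25 - 5*(-5 - 1)) - 16 = (25 - 5*(-6)) - 16 = (25 + 30) - 16 = 55 - 16 = 39)
s² = 39² = 1521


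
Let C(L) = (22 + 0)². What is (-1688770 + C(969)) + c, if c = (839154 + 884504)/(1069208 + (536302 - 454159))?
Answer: -1943808050728/1151351 ≈ -1.6883e+6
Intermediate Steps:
C(L) = 484 (C(L) = 22² = 484)
c = 1723658/1151351 (c = 1723658/(1069208 + 82143) = 1723658/1151351 ≈ 1.4971)
(-1688770 + C(969)) + c = (-1688770 + 484) + 1723658/1151351 = -1688286 + 1723658/1151351 = -1943808050728/1151351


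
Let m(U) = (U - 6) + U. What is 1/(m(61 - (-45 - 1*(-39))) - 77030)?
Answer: -1/76902 ≈ -1.3004e-5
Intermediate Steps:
m(U) = -6 + 2*U (m(U) = (-6 + U) + U = -6 + 2*U)
1/(m(61 - (-45 - 1*(-39))) - 77030) = 1/((-6 + 2*(61 - (-45 - 1*(-39)))) - 77030) = 1/((-6 + 2*(61 - (-45 + 39))) - 77030) = 1/((-6 + 2*(61 - 1*(-6))) - 77030) = 1/((-6 + 2*(61 + 6)) - 77030) = 1/((-6 + 2*67) - 77030) = 1/((-6 + 134) - 77030) = 1/(128 - 77030) = 1/(-76902) = -1/76902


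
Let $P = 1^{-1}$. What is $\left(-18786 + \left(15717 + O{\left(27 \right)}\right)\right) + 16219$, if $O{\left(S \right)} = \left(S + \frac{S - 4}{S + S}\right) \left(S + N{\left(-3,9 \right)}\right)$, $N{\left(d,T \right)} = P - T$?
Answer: $\frac{738239}{54} \approx 13671.0$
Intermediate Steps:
$P = 1$
$N{\left(d,T \right)} = 1 - T$
$O{\left(S \right)} = \left(-8 + S\right) \left(S + \frac{-4 + S}{2 S}\right)$ ($O{\left(S \right)} = \left(S + \frac{S - 4}{S + S}\right) \left(S + \left(1 - 9\right)\right) = \left(S + \frac{-4 + S}{2 S}\right) \left(S + \left(1 - 9\right)\right) = \left(S + \left(-4 + S\right) \frac{1}{2 S}\right) \left(S - 8\right) = \left(S + \frac{-4 + S}{2 S}\right) \left(-8 + S\right) = \left(-8 + S\right) \left(S + \frac{-4 + S}{2 S}\right)$)
$\left(-18786 + \left(15717 + O{\left(27 \right)}\right)\right) + 16219 = \left(-18786 + \left(15717 + \left(-6 + 27^{2} + \frac{16}{27} - \frac{405}{2}\right)\right)\right) + 16219 = \left(-18786 + \left(15717 + \left(-6 + 729 + 16 \cdot \frac{1}{27} - \frac{405}{2}\right)\right)\right) + 16219 = \left(-18786 + \left(15717 + \left(-6 + 729 + \frac{16}{27} - \frac{405}{2}\right)\right)\right) + 16219 = \left(-18786 + \left(15717 + \frac{28139}{54}\right)\right) + 16219 = \left(-18786 + \frac{876857}{54}\right) + 16219 = - \frac{137587}{54} + 16219 = \frac{738239}{54}$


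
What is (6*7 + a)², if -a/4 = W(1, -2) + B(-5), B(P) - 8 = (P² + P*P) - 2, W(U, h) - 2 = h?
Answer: 33124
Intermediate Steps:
W(U, h) = 2 + h
B(P) = 6 + 2*P² (B(P) = 8 + ((P² + P*P) - 2) = 8 + ((P² + P²) - 2) = 8 + (2*P² - 2) = 8 + (-2 + 2*P²) = 6 + 2*P²)
a = -224 (a = -4*((2 - 2) + (6 + 2*(-5)²)) = -4*(0 + (6 + 2*25)) = -4*(0 + (6 + 50)) = -4*(0 + 56) = -4*56 = -224)
(6*7 + a)² = (6*7 - 224)² = (42 - 224)² = (-182)² = 33124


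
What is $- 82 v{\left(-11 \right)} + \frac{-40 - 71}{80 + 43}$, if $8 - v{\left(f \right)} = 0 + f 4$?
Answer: $- \frac{174861}{41} \approx -4264.9$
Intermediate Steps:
$v{\left(f \right)} = 8 - 4 f$ ($v{\left(f \right)} = 8 - \left(0 + f 4\right) = 8 - \left(0 + 4 f\right) = 8 - 4 f$)
$- 82 v{\left(-11 \right)} + \frac{-40 - 71}{80 + 43} = - 82 \left(8 - -44\right) + \frac{-40 - 71}{80 + 43} = - 82 \left(8 + 44\right) - \frac{111}{123} = \left(-82\right) 52 - \frac{37}{41} = -4264 - \frac{37}{41} = - \frac{174861}{41}$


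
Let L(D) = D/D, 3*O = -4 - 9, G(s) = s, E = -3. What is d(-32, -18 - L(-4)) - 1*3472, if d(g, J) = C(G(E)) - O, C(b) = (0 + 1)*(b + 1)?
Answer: -10409/3 ≈ -3469.7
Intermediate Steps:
C(b) = 1 + b (C(b) = 1*(1 + b) = 1 + b)
O = -13/3 (O = (-4 - 9)/3 = (⅓)*(-13) = -13/3 ≈ -4.3333)
L(D) = 1
d(g, J) = 7/3 (d(g, J) = (1 - 3) - 1*(-13/3) = -2 + 13/3 = 7/3)
d(-32, -18 - L(-4)) - 1*3472 = 7/3 - 1*3472 = 7/3 - 3472 = -10409/3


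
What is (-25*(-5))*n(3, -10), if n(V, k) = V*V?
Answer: 1125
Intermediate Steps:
n(V, k) = V**2
(-25*(-5))*n(3, -10) = -25*(-5)*3**2 = 125*9 = 1125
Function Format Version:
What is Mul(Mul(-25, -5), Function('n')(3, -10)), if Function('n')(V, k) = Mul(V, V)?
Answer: 1125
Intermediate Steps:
Function('n')(V, k) = Pow(V, 2)
Mul(Mul(-25, -5), Function('n')(3, -10)) = Mul(Mul(-25, -5), Pow(3, 2)) = Mul(125, 9) = 1125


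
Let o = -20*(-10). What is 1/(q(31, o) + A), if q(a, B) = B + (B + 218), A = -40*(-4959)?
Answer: 1/198978 ≈ 5.0257e-6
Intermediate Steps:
o = 200
A = 198360
q(a, B) = 218 + 2*B (q(a, B) = B + (218 + B) = 218 + 2*B)
1/(q(31, o) + A) = 1/((218 + 2*200) + 198360) = 1/((218 + 400) + 198360) = 1/(618 + 198360) = 1/198978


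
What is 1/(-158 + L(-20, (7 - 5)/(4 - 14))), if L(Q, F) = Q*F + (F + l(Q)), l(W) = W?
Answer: -5/871 ≈ -0.0057405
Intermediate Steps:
L(Q, F) = F + Q + F*Q (L(Q, F) = Q*F + (F + Q) = F*Q + (F + Q) = F + Q + F*Q)
1/(-158 + L(-20, (7 - 5)/(4 - 14))) = 1/(-158 + ((7 - 5)/(4 - 14) - 20 + ((7 - 5)/(4 - 14))*(-20))) = 1/(-158 + (2/(-10) - 20 + (2/(-10))*(-20))) = 1/(-158 + (2*(-⅒) - 20 + (2*(-⅒))*(-20))) = 1/(-158 + (-⅕ - 20 - ⅕*(-20))) = 1/(-158 + (-⅕ - 20 + 4)) = 1/(-158 - 81/5) = 1/(-871/5) = -5/871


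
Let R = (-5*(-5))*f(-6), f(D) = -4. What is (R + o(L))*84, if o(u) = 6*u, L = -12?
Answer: -14448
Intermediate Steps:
R = -100 (R = -5*(-5)*(-4) = 25*(-4) = -100)
(R + o(L))*84 = (-100 + 6*(-12))*84 = (-100 - 72)*84 = -172*84 = -14448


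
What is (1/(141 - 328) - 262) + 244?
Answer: -3367/187 ≈ -18.005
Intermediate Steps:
(1/(141 - 328) - 262) + 244 = (1/(-187) - 262) + 244 = (-1/187 - 262) + 244 = -48995/187 + 244 = -3367/187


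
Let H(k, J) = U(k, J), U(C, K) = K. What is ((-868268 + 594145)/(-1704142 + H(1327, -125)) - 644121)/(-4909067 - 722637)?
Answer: 137219236273/1199740910121 ≈ 0.11437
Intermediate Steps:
H(k, J) = J
((-868268 + 594145)/(-1704142 + H(1327, -125)) - 644121)/(-4909067 - 722637) = ((-868268 + 594145)/(-1704142 - 125) - 644121)/(-4909067 - 722637) = (-274123/(-1704267) - 644121)/(-5631704) = (-274123*(-1/1704267) - 644121)*(-1/5631704) = (274123/1704267 - 644121)*(-1/5631704) = -1097753890184/1704267*(-1/5631704) = 137219236273/1199740910121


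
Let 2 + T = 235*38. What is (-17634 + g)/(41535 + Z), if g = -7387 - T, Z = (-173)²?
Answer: -33949/71464 ≈ -0.47505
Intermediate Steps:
T = 8928 (T = -2 + 235*38 = -2 + 8930 = 8928)
Z = 29929
g = -16315 (g = -7387 - 1*8928 = -7387 - 8928 = -16315)
(-17634 + g)/(41535 + Z) = (-17634 - 16315)/(41535 + 29929) = -33949/71464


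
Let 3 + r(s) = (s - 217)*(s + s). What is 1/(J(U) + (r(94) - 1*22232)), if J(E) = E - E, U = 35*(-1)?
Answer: -1/45359 ≈ -2.2046e-5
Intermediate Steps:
r(s) = -3 + 2*s*(-217 + s) (r(s) = -3 + (s - 217)*(s + s) = -3 + (-217 + s)*(2*s) = -3 + 2*s*(-217 + s))
U = -35
J(E) = 0
1/(J(U) + (r(94) - 1*22232)) = 1/(0 + ((-3 - 434*94 + 2*94**2) - 1*22232)) = 1/(0 + ((-3 - 40796 + 2*8836) - 22232)) = 1/(0 + ((-3 - 40796 + 17672) - 22232)) = 1/(0 + (-23127 - 22232)) = 1/(0 - 45359) = 1/(-45359) = -1/45359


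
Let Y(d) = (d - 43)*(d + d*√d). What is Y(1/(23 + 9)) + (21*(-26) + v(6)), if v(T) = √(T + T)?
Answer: -560479/1024 + 2*√3 - 1375*√2/8192 ≈ -544.12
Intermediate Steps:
v(T) = √2*√T (v(T) = √(2*T) = √2*√T)
Y(d) = (-43 + d)*(d + d^(3/2))
Y(1/(23 + 9)) + (21*(-26) + v(6)) = ((1/(23 + 9))² + (1/(23 + 9))^(5/2) - 43/(23 + 9) - 43/(23 + 9)^(3/2)) + (21*(-26) + √2*√6) = ((1/32)² + (1/32)^(5/2) - 43/32 - 43*√2/256) + (-546 + 2*√3) = ((1/32)² + (1/32)^(5/2) - 43*1/32 - 43*√2/256) + (-546 + 2*√3) = (1/1024 + √2/8192 - 43/32 - 43*√2/256) + (-546 + 2*√3) = (-1375/1024 - 1375*√2/8192) + (-546 + 2*√3) = -560479/1024 + 2*√3 - 1375*√2/8192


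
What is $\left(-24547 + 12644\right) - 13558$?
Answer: $-25461$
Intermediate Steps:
$\left(-24547 + 12644\right) - 13558 = -11903 - 13558 = -25461$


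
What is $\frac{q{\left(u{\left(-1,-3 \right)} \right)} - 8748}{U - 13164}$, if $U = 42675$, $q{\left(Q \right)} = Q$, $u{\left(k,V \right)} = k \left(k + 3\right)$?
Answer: $- \frac{8750}{29511} \approx -0.2965$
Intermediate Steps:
$u{\left(k,V \right)} = k \left(3 + k\right)$
$\frac{q{\left(u{\left(-1,-3 \right)} \right)} - 8748}{U - 13164} = \frac{- (3 - 1) - 8748}{42675 - 13164} = \frac{\left(-1\right) 2 - 8748}{29511} = \left(-2 - 8748\right) \frac{1}{29511} = \left(-8750\right) \frac{1}{29511} = - \frac{8750}{29511}$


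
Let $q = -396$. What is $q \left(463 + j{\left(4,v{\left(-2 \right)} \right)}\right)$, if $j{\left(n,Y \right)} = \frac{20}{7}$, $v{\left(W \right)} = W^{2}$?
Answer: $- \frac{1291356}{7} \approx -1.8448 \cdot 10^{5}$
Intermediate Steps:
$j{\left(n,Y \right)} = \frac{20}{7}$ ($j{\left(n,Y \right)} = 20 \cdot \frac{1}{7} = \frac{20}{7}$)
$q \left(463 + j{\left(4,v{\left(-2 \right)} \right)}\right) = - 396 \left(463 + \frac{20}{7}\right) = \left(-396\right) \frac{3261}{7} = - \frac{1291356}{7}$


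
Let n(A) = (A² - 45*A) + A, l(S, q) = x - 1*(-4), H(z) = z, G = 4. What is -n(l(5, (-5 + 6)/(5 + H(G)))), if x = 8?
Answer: 384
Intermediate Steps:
l(S, q) = 12 (l(S, q) = 8 - 1*(-4) = 8 + 4 = 12)
n(A) = A² - 44*A
-n(l(5, (-5 + 6)/(5 + H(G)))) = -12*(-44 + 12) = -12*(-32) = -1*(-384) = 384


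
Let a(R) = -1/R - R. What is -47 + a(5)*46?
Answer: -1431/5 ≈ -286.20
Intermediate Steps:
a(R) = -R - 1/R
-47 + a(5)*46 = -47 + (-1*5 - 1/5)*46 = -47 + (-5 - 1*⅕)*46 = -47 + (-5 - ⅕)*46 = -47 - 26/5*46 = -47 - 1196/5 = -1431/5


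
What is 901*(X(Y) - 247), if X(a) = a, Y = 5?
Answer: -218042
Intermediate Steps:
901*(X(Y) - 247) = 901*(5 - 247) = 901*(-242) = -218042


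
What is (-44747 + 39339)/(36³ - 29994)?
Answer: -2704/8331 ≈ -0.32457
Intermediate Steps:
(-44747 + 39339)/(36³ - 29994) = -5408/(46656 - 29994) = -5408/16662 = -5408*1/16662 = -2704/8331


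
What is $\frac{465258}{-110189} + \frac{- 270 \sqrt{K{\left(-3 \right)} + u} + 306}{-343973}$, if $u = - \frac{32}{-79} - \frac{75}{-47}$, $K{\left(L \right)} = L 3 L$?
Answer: $- \frac{160069907868}{37902040897} + \frac{1080 \sqrt{24988490}}{1277171749} \approx -4.219$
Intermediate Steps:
$K{\left(L \right)} = 3 L^{2}$ ($K{\left(L \right)} = 3 L L = 3 L^{2}$)
$u = \frac{7429}{3713}$ ($u = \left(-32\right) \left(- \frac{1}{79}\right) - - \frac{75}{47} = \frac{32}{79} + \frac{75}{47} = \frac{7429}{3713} \approx 2.0008$)
$\frac{465258}{-110189} + \frac{- 270 \sqrt{K{\left(-3 \right)} + u} + 306}{-343973} = \frac{465258}{-110189} + \frac{- 270 \sqrt{3 \left(-3\right)^{2} + \frac{7429}{3713}} + 306}{-343973} = 465258 \left(- \frac{1}{110189}\right) + \left(- 270 \sqrt{3 \cdot 9 + \frac{7429}{3713}} + 306\right) \left(- \frac{1}{343973}\right) = - \frac{465258}{110189} + \left(- 270 \sqrt{27 + \frac{7429}{3713}} + 306\right) \left(- \frac{1}{343973}\right) = - \frac{465258}{110189} + \left(- 270 \sqrt{\frac{107680}{3713}} + 306\right) \left(- \frac{1}{343973}\right) = - \frac{465258}{110189} + \left(- 270 \frac{4 \sqrt{24988490}}{3713} + 306\right) \left(- \frac{1}{343973}\right) = - \frac{465258}{110189} + \left(- \frac{1080 \sqrt{24988490}}{3713} + 306\right) \left(- \frac{1}{343973}\right) = - \frac{465258}{110189} + \left(306 - \frac{1080 \sqrt{24988490}}{3713}\right) \left(- \frac{1}{343973}\right) = - \frac{465258}{110189} - \left(\frac{306}{343973} - \frac{1080 \sqrt{24988490}}{1277171749}\right) = - \frac{160069907868}{37902040897} + \frac{1080 \sqrt{24988490}}{1277171749}$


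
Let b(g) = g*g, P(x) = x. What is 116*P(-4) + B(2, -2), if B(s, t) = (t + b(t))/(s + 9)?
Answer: -5102/11 ≈ -463.82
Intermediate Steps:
b(g) = g**2
B(s, t) = (t + t**2)/(9 + s) (B(s, t) = (t + t**2)/(s + 9) = (t + t**2)/(9 + s))
116*P(-4) + B(2, -2) = 116*(-4) - 2*(1 - 2)/(9 + 2) = -464 - 2*(-1)/11 = -464 - 2*1/11*(-1) = -464 + 2/11 = -5102/11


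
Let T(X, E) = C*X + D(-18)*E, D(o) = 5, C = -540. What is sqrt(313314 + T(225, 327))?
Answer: sqrt(193449) ≈ 439.83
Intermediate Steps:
T(X, E) = -540*X + 5*E
sqrt(313314 + T(225, 327)) = sqrt(313314 + (-540*225 + 5*327)) = sqrt(313314 + (-121500 + 1635)) = sqrt(313314 - 119865) = sqrt(193449)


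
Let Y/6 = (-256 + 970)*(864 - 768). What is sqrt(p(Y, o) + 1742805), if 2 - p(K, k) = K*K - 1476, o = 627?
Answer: I*sqrt(169136333413) ≈ 4.1126e+5*I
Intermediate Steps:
Y = 411264 (Y = 6*((-256 + 970)*(864 - 768)) = 6*(714*96) = 6*68544 = 411264)
p(K, k) = 1478 - K**2 (p(K, k) = 2 - (K*K - 1476) = 2 - (K**2 - 1476) = 2 - (-1476 + K**2) = 2 + (1476 - K**2) = 1478 - K**2)
sqrt(p(Y, o) + 1742805) = sqrt((1478 - 1*411264**2) + 1742805) = sqrt((1478 - 1*169138077696) + 1742805) = sqrt((1478 - 169138077696) + 1742805) = sqrt(-169138076218 + 1742805) = sqrt(-169136333413) = I*sqrt(169136333413)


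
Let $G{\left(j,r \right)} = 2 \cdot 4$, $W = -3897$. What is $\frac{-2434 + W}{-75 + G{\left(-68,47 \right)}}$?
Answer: $\frac{6331}{67} \approx 94.493$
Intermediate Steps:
$G{\left(j,r \right)} = 8$
$\frac{-2434 + W}{-75 + G{\left(-68,47 \right)}} = \frac{-2434 - 3897}{-75 + 8} = - \frac{6331}{-67} = \left(-6331\right) \left(- \frac{1}{67}\right) = \frac{6331}{67}$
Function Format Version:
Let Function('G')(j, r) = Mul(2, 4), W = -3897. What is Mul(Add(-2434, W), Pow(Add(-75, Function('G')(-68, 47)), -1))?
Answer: Rational(6331, 67) ≈ 94.493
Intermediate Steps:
Function('G')(j, r) = 8
Mul(Add(-2434, W), Pow(Add(-75, Function('G')(-68, 47)), -1)) = Mul(Add(-2434, -3897), Pow(Add(-75, 8), -1)) = Mul(-6331, Pow(-67, -1)) = Mul(-6331, Rational(-1, 67)) = Rational(6331, 67)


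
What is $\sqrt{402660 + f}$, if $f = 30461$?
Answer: $\sqrt{433121} \approx 658.12$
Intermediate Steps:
$\sqrt{402660 + f} = \sqrt{402660 + 30461} = \sqrt{433121}$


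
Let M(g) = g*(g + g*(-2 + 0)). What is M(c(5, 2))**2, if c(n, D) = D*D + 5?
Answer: 6561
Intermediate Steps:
c(n, D) = 5 + D**2 (c(n, D) = D**2 + 5 = 5 + D**2)
M(g) = -g**2 (M(g) = g*(g + g*(-2)) = g*(g - 2*g) = g*(-g) = -g**2)
M(c(5, 2))**2 = (-(5 + 2**2)**2)**2 = (-(5 + 4)**2)**2 = (-1*9**2)**2 = (-1*81)**2 = (-81)**2 = 6561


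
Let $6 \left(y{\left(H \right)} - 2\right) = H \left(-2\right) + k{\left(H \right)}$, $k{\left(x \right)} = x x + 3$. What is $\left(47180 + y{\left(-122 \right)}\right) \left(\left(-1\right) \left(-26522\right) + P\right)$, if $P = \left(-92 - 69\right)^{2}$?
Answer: $\frac{5213236263}{2} \approx 2.6066 \cdot 10^{9}$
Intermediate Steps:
$k{\left(x \right)} = 3 + x^{2}$ ($k{\left(x \right)} = x^{2} + 3 = 3 + x^{2}$)
$P = 25921$ ($P = \left(-161\right)^{2} = 25921$)
$y{\left(H \right)} = \frac{5}{2} - \frac{H}{3} + \frac{H^{2}}{6}$ ($y{\left(H \right)} = 2 + \frac{H \left(-2\right) + \left(3 + H^{2}\right)}{6} = 2 + \frac{- 2 H + \left(3 + H^{2}\right)}{6} = 2 + \frac{3 + H^{2} - 2 H}{6} = 2 + \left(\frac{1}{2} - \frac{H}{3} + \frac{H^{2}}{6}\right) = \frac{5}{2} - \frac{H}{3} + \frac{H^{2}}{6}$)
$\left(47180 + y{\left(-122 \right)}\right) \left(\left(-1\right) \left(-26522\right) + P\right) = \left(47180 + \left(\frac{5}{2} - - \frac{122}{3} + \frac{\left(-122\right)^{2}}{6}\right)\right) \left(\left(-1\right) \left(-26522\right) + 25921\right) = \left(47180 + \left(\frac{5}{2} + \frac{122}{3} + \frac{1}{6} \cdot 14884\right)\right) \left(26522 + 25921\right) = \left(47180 + \left(\frac{5}{2} + \frac{122}{3} + \frac{7442}{3}\right)\right) 52443 = \left(47180 + \frac{15143}{6}\right) 52443 = \frac{298223}{6} \cdot 52443 = \frac{5213236263}{2}$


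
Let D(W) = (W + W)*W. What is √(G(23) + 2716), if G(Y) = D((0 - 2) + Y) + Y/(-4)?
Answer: √14369/2 ≈ 59.935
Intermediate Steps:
D(W) = 2*W² (D(W) = (2*W)*W = 2*W²)
G(Y) = 2*(-2 + Y)² - Y/4 (G(Y) = 2*((0 - 2) + Y)² + Y/(-4) = 2*(-2 + Y)² + Y*(-¼) = 2*(-2 + Y)² - Y/4)
√(G(23) + 2716) = √((2*(-2 + 23)² - ¼*23) + 2716) = √((2*21² - 23/4) + 2716) = √((2*441 - 23/4) + 2716) = √((882 - 23/4) + 2716) = √(3505/4 + 2716) = √(14369/4) = √14369/2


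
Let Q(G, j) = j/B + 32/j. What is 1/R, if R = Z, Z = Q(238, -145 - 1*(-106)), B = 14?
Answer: -546/1969 ≈ -0.27730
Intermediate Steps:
Q(G, j) = 32/j + j/14 (Q(G, j) = j/14 + 32/j = 32/j + j/14)
Z = -1969/546 (Z = 32/(-145 - 1*(-106)) + (-145 - 1*(-106))/14 = 32/(-145 + 106) + (-145 + 106)/14 = 32/(-39) + (1/14)*(-39) = 32*(-1/39) - 39/14 = -32/39 - 39/14 = -1969/546 ≈ -3.6062)
R = -1969/546 ≈ -3.6062
1/R = 1/(-1969/546) = -546/1969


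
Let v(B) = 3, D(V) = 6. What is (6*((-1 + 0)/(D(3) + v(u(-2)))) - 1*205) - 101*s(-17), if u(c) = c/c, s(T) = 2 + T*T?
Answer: -88790/3 ≈ -29597.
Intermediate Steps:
s(T) = 2 + T**2
u(c) = 1
(6*((-1 + 0)/(D(3) + v(u(-2)))) - 1*205) - 101*s(-17) = (6*((-1 + 0)/(6 + 3)) - 1*205) - 101*(2 + (-17)**2) = (6*(-1/9) - 205) - 101*(2 + 289) = (6*(-1*1/9) - 205) - 101*291 = (6*(-1/9) - 205) - 29391 = (-2/3 - 205) - 29391 = -617/3 - 29391 = -88790/3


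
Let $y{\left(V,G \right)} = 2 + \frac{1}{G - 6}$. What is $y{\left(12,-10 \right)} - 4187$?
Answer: $- \frac{66961}{16} \approx -4185.1$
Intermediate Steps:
$y{\left(V,G \right)} = 2 + \frac{1}{-6 + G}$
$y{\left(12,-10 \right)} - 4187 = \frac{-11 + 2 \left(-10\right)}{-6 - 10} - 4187 = \frac{-11 - 20}{-16} - 4187 = \left(- \frac{1}{16}\right) \left(-31\right) - 4187 = \frac{31}{16} - 4187 = - \frac{66961}{16}$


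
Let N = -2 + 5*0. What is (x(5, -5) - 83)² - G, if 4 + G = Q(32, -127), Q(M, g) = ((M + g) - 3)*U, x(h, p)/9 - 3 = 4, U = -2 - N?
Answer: 404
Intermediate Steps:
N = -2 (N = -2 + 0 = -2)
U = 0 (U = -2 - 1*(-2) = -2 + 2 = 0)
x(h, p) = 63 (x(h, p) = 27 + 9*4 = 27 + 36 = 63)
Q(M, g) = 0 (Q(M, g) = ((M + g) - 3)*0 = (-3 + M + g)*0 = 0)
G = -4 (G = -4 + 0 = -4)
(x(5, -5) - 83)² - G = (63 - 83)² - 1*(-4) = (-20)² + 4 = 400 + 4 = 404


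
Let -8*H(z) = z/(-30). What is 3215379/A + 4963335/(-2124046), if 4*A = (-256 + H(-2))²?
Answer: 388701407720668665/2004631796156686 ≈ 193.90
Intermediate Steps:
H(z) = z/240 (H(z) = -z/(8*(-30)) = -z*(-1)/(8*30) = -(-1)*z/240 = z/240)
A = 943779841/57600 (A = (-256 + (1/240)*(-2))²/4 = (-256 - 1/120)²/4 = (-30721/120)²/4 = (¼)*(943779841/14400) = 943779841/57600 ≈ 16385.)
3215379/A + 4963335/(-2124046) = 3215379/(943779841/57600) + 4963335/(-2124046) = 3215379*(57600/943779841) + 4963335*(-1/2124046) = 185205830400/943779841 - 4963335/2124046 = 388701407720668665/2004631796156686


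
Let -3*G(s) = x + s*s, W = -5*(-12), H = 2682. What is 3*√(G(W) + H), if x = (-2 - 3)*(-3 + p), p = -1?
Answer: √13278 ≈ 115.23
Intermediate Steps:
x = 20 (x = (-2 - 3)*(-3 - 1) = -5*(-4) = 20)
W = 60
G(s) = -20/3 - s²/3 (G(s) = -(20 + s*s)/3 = -(20 + s²)/3 = -20/3 - s²/3)
3*√(G(W) + H) = 3*√((-20/3 - ⅓*60²) + 2682) = 3*√((-20/3 - ⅓*3600) + 2682) = 3*√((-20/3 - 1200) + 2682) = 3*√(-3620/3 + 2682) = 3*√(4426/3) = 3*(√13278/3) = √13278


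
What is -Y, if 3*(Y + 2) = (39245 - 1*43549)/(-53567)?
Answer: 317098/160701 ≈ 1.9732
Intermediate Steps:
Y = -317098/160701 (Y = -2 + ((39245 - 1*43549)/(-53567))/3 = -2 + ((39245 - 43549)*(-1/53567))/3 = -2 + (-4304*(-1/53567))/3 = -2 + (⅓)*(4304/53567) = -2 + 4304/160701 = -317098/160701 ≈ -1.9732)
-Y = -1*(-317098/160701) = 317098/160701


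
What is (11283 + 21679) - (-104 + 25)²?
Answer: 26721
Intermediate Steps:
(11283 + 21679) - (-104 + 25)² = 32962 - 1*(-79)² = 32962 - 1*6241 = 32962 - 6241 = 26721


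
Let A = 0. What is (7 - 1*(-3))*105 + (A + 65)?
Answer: 1115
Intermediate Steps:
(7 - 1*(-3))*105 + (A + 65) = (7 - 1*(-3))*105 + (0 + 65) = (7 + 3)*105 + 65 = 10*105 + 65 = 1050 + 65 = 1115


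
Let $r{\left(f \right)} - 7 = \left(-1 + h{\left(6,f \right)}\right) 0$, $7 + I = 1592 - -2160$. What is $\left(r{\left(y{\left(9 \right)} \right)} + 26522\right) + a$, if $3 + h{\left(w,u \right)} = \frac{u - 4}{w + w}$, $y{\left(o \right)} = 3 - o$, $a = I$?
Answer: $30274$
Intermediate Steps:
$I = 3745$ ($I = -7 + \left(1592 - -2160\right) = -7 + \left(1592 + 2160\right) = -7 + 3752 = 3745$)
$a = 3745$
$h{\left(w,u \right)} = -3 + \frac{-4 + u}{2 w}$ ($h{\left(w,u \right)} = -3 + \frac{u - 4}{w + w} = -3 + \frac{-4 + u}{2 w}$)
$r{\left(f \right)} = 7$ ($r{\left(f \right)} = 7 + \left(-1 + \frac{-4 + f - 36}{2 \cdot 6}\right) 0 = 7 + \left(-1 + \frac{1}{2} \cdot \frac{1}{6} \left(-4 + f - 36\right)\right) 0 = 7 + \left(-1 + \frac{1}{2} \cdot \frac{1}{6} \left(-40 + f\right)\right) 0 = 7 + \left(-1 + \left(- \frac{10}{3} + \frac{f}{12}\right)\right) 0 = 7 + \left(- \frac{13}{3} + \frac{f}{12}\right) 0 = 7 + 0 = 7$)
$\left(r{\left(y{\left(9 \right)} \right)} + 26522\right) + a = \left(7 + 26522\right) + 3745 = 26529 + 3745 = 30274$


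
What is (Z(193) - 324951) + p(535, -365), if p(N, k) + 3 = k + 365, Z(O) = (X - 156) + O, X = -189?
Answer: -325106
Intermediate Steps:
Z(O) = -345 + O (Z(O) = (-189 - 156) + O = -345 + O)
p(N, k) = 362 + k (p(N, k) = -3 + (k + 365) = -3 + (365 + k) = 362 + k)
(Z(193) - 324951) + p(535, -365) = ((-345 + 193) - 324951) + (362 - 365) = (-152 - 324951) - 3 = -325103 - 3 = -325106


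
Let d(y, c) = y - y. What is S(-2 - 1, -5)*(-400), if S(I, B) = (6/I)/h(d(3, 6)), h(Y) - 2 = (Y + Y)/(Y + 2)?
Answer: 400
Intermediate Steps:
d(y, c) = 0
h(Y) = 2 + 2*Y/(2 + Y) (h(Y) = 2 + (Y + Y)/(Y + 2) = 2 + (2*Y)/(2 + Y) = 2 + 2*Y/(2 + Y))
S(I, B) = 3/I (S(I, B) = (6/I)/((4*(1 + 0)/(2 + 0))) = (6/I)/((4*1/2)) = (6/I)/((4*(1/2)*1)) = (6/I)/2 = (6/I)*(1/2) = 3/I)
S(-2 - 1, -5)*(-400) = (3/(-2 - 1))*(-400) = (3/(-3))*(-400) = (3*(-1/3))*(-400) = -1*(-400) = 400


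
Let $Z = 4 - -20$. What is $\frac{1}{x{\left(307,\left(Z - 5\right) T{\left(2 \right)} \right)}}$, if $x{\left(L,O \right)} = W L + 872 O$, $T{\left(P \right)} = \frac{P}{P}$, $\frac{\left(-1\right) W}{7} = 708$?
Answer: $- \frac{1}{1504924} \approx -6.6449 \cdot 10^{-7}$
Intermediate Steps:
$W = -4956$ ($W = \left(-7\right) 708 = -4956$)
$Z = 24$ ($Z = 4 + 20 = 24$)
$T{\left(P \right)} = 1$
$x{\left(L,O \right)} = - 4956 L + 872 O$
$\frac{1}{x{\left(307,\left(Z - 5\right) T{\left(2 \right)} \right)}} = \frac{1}{\left(-4956\right) 307 + 872 \left(24 - 5\right) 1} = \frac{1}{-1521492 + 872 \cdot 19 \cdot 1} = \frac{1}{-1521492 + 872 \cdot 19} = \frac{1}{-1521492 + 16568} = \frac{1}{-1504924} = - \frac{1}{1504924}$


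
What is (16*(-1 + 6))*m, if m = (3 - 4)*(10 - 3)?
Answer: -560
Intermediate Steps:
m = -7 (m = -1*7 = -7)
(16*(-1 + 6))*m = (16*(-1 + 6))*(-7) = (16*5)*(-7) = 80*(-7) = -560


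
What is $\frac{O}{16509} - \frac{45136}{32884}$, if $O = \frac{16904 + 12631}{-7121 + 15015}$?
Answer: $- \frac{490103719943}{357125846722} \approx -1.3724$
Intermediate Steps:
$O = \frac{29535}{7894} \approx 3.7414$
$\frac{O}{16509} - \frac{45136}{32884} = \frac{29535}{7894 \cdot 16509} - \frac{45136}{32884} = \frac{29535}{7894} \cdot \frac{1}{16509} - \frac{11284}{8221} = \frac{9845}{43440682} - \frac{11284}{8221} = - \frac{490103719943}{357125846722}$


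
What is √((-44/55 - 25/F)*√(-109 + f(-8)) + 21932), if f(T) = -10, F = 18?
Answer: √(19738800 - 1970*I*√119)/30 ≈ 148.09 - 0.080617*I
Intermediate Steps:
√((-44/55 - 25/F)*√(-109 + f(-8)) + 21932) = √((-44/55 - 25/18)*√(-109 - 10) + 21932) = √((-44*1/55 - 25*1/18)*√(-119) + 21932) = √((-⅘ - 25/18)*(I*√119) + 21932) = √(-197*I*√119/90 + 21932) = √(21932 - 197*I*√119/90)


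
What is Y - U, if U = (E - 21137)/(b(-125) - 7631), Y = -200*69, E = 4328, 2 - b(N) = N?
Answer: -103572009/7504 ≈ -13802.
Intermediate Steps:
b(N) = 2 - N
Y = -13800
U = 16809/7504 (U = (4328 - 21137)/((2 - 1*(-125)) - 7631) = -16809/((2 + 125) - 7631) = -16809/(127 - 7631) = -16809/(-7504) = -16809*(-1/7504) = 16809/7504 ≈ 2.2400)
Y - U = -13800 - 1*16809/7504 = -13800 - 16809/7504 = -103572009/7504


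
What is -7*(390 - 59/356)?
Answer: -971467/356 ≈ -2728.8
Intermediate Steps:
-7*(390 - 59/356) = -7*138781/356 = -971467/356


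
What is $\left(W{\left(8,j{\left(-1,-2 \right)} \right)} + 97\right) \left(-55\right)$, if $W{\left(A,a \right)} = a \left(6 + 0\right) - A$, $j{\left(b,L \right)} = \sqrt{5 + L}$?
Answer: $-4895 - 330 \sqrt{3} \approx -5466.6$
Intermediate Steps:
$W{\left(A,a \right)} = - A + 6 a$ ($W{\left(A,a \right)} = a 6 - A = 6 a - A = - A + 6 a$)
$\left(W{\left(8,j{\left(-1,-2 \right)} \right)} + 97\right) \left(-55\right) = \left(\left(\left(-1\right) 8 + 6 \sqrt{5 - 2}\right) + 97\right) \left(-55\right) = \left(\left(-8 + 6 \sqrt{3}\right) + 97\right) \left(-55\right) = \left(89 + 6 \sqrt{3}\right) \left(-55\right) = -4895 - 330 \sqrt{3}$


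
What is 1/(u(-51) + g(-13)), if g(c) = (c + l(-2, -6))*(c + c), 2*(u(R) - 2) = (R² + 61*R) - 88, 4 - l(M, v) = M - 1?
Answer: -1/141 ≈ -0.0070922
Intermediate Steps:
l(M, v) = 5 - M (l(M, v) = 4 - (M - 1) = 4 - (-1 + M) = 4 + (1 - M) = 5 - M)
u(R) = -42 + R²/2 + 61*R/2 (u(R) = 2 + ((R² + 61*R) - 88)/2 = 2 + (-88 + R² + 61*R)/2 = 2 + (-44 + R²/2 + 61*R/2) = -42 + R²/2 + 61*R/2)
g(c) = 2*c*(7 + c) (g(c) = (c + (5 - 1*(-2)))*(c + c) = (c + (5 + 2))*(2*c) = (c + 7)*(2*c) = (7 + c)*(2*c) = 2*c*(7 + c))
1/(u(-51) + g(-13)) = 1/((-42 + (½)*(-51)² + (61/2)*(-51)) + 2*(-13)*(7 - 13)) = 1/((-42 + (½)*2601 - 3111/2) + 2*(-13)*(-6)) = 1/((-42 + 2601/2 - 3111/2) + 156) = 1/(-297 + 156) = 1/(-141) = -1/141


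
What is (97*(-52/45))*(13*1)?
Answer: -65572/45 ≈ -1457.2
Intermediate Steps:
(97*(-52/45))*(13*1) = (97*(-52*1/45))*13 = (97*(-52/45))*13 = -5044/45*13 = -65572/45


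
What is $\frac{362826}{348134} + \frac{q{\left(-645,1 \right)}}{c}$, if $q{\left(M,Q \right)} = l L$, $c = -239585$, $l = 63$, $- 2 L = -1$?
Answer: $\frac{86916700989}{83407684390} \approx 1.0421$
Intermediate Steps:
$L = \frac{1}{2}$ ($L = \left(- \frac{1}{2}\right) \left(-1\right) = \frac{1}{2} \approx 0.5$)
$q{\left(M,Q \right)} = \frac{63}{2}$ ($q{\left(M,Q \right)} = 63 \cdot \frac{1}{2} = \frac{63}{2}$)
$\frac{362826}{348134} + \frac{q{\left(-645,1 \right)}}{c} = \frac{362826}{348134} + \frac{63}{2 \left(-239585\right)} = 362826 \cdot \frac{1}{348134} + \frac{63}{2} \left(- \frac{1}{239585}\right) = \frac{181413}{174067} - \frac{63}{479170} = \frac{86916700989}{83407684390}$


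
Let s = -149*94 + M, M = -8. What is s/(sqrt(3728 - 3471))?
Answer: -14014*sqrt(257)/257 ≈ -874.17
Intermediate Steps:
s = -14014 (s = -149*94 - 8 = -14006 - 8 = -14014)
s/(sqrt(3728 - 3471)) = -14014/sqrt(3728 - 3471) = -14014*sqrt(257)/257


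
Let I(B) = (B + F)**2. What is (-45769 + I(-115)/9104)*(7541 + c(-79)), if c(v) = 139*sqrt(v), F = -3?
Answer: -785521559783/2276 - 14479180057*I*sqrt(79)/2276 ≈ -3.4513e+8 - 5.6544e+7*I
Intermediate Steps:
I(B) = (-3 + B)**2 (I(B) = (B - 3)**2 = (-3 + B)**2)
(-45769 + I(-115)/9104)*(7541 + c(-79)) = (-45769 + (-3 - 115)**2/9104)*(7541 + 139*sqrt(-79)) = (-45769 + (-118)**2*(1/9104))*(7541 + 139*(I*sqrt(79))) = (-45769 + 13924*(1/9104))*(7541 + 139*I*sqrt(79)) = (-45769 + 3481/2276)*(7541 + 139*I*sqrt(79)) = -104166763*(7541 + 139*I*sqrt(79))/2276 = -785521559783/2276 - 14479180057*I*sqrt(79)/2276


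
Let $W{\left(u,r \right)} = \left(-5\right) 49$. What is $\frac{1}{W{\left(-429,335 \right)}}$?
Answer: $- \frac{1}{245} \approx -0.0040816$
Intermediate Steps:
$W{\left(u,r \right)} = -245$
$\frac{1}{W{\left(-429,335 \right)}} = \frac{1}{-245} = - \frac{1}{245}$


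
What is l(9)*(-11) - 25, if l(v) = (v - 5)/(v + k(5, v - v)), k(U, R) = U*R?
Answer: -269/9 ≈ -29.889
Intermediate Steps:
k(U, R) = R*U
l(v) = (-5 + v)/v (l(v) = (v - 5)/(v + (v - v)*5) = (-5 + v)/(v + 0*5) = (-5 + v)/(v + 0) = (-5 + v)/v)
l(9)*(-11) - 25 = ((-5 + 9)/9)*(-11) - 25 = ((⅑)*4)*(-11) - 25 = (4/9)*(-11) - 25 = -44/9 - 25 = -269/9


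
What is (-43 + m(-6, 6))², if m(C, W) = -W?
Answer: 2401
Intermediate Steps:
(-43 + m(-6, 6))² = (-43 - 1*6)² = (-43 - 6)² = (-49)² = 2401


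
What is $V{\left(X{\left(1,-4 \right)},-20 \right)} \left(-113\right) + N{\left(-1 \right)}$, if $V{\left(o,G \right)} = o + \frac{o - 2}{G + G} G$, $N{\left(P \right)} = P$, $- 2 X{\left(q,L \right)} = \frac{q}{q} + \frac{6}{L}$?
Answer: $\frac{557}{8} \approx 69.625$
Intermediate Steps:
$X{\left(q,L \right)} = - \frac{1}{2} - \frac{3}{L}$ ($X{\left(q,L \right)} = - \frac{\frac{q}{q} + \frac{6}{L}}{2} = - \frac{1 + \frac{6}{L}}{2} = - \frac{1}{2} - \frac{3}{L}$)
$V{\left(o,G \right)} = -1 + \frac{3 o}{2}$ ($V{\left(o,G \right)} = o + \frac{-2 + o}{2 G} G = o + \left(-1 + \frac{o}{2}\right) = -1 + \frac{3 o}{2}$)
$V{\left(X{\left(1,-4 \right)},-20 \right)} \left(-113\right) + N{\left(-1 \right)} = \left(-1 + \frac{3 \frac{-6 - -4}{2 \left(-4\right)}}{2}\right) \left(-113\right) - 1 = \left(-1 + \frac{3 \cdot \frac{1}{2} \left(- \frac{1}{4}\right) \left(-6 + 4\right)}{2}\right) \left(-113\right) - 1 = \left(-1 + \frac{3 \cdot \frac{1}{2} \left(- \frac{1}{4}\right) \left(-2\right)}{2}\right) \left(-113\right) - 1 = \left(-1 + \frac{3}{2} \cdot \frac{1}{4}\right) \left(-113\right) - 1 = \left(-1 + \frac{3}{8}\right) \left(-113\right) - 1 = \left(- \frac{5}{8}\right) \left(-113\right) - 1 = \frac{565}{8} - 1 = \frac{557}{8}$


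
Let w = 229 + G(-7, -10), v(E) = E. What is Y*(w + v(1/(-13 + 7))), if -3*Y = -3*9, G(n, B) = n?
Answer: 3993/2 ≈ 1996.5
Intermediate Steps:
w = 222 (w = 229 - 7 = 222)
Y = 9 (Y = -(-1)*9 = -1/3*(-27) = 9)
Y*(w + v(1/(-13 + 7))) = 9*(222 + 1/(-13 + 7)) = 9*(222 + 1/(-6)) = 9*(222 - 1/6) = 9*(1331/6) = 3993/2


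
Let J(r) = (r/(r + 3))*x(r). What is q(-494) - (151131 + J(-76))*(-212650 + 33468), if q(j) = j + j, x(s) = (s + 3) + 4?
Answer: 1975897000934/73 ≈ 2.7067e+10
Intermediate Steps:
x(s) = 7 + s (x(s) = (3 + s) + 4 = 7 + s)
q(j) = 2*j
J(r) = r*(7 + r)/(3 + r) (J(r) = (r/(r + 3))*(7 + r) = (r/(3 + r))*(7 + r) = r*(7 + r)/(3 + r))
q(-494) - (151131 + J(-76))*(-212650 + 33468) = 2*(-494) - (151131 - 76*(7 - 76)/(3 - 76))*(-212650 + 33468) = -988 - (151131 - 76*(-69)/(-73))*(-179182) = -988 - (151131 - 76*(-1/73)*(-69))*(-179182) = -988 - (151131 - 5244/73)*(-179182) = -988 - 11027319*(-179182)/73 = -988 - 1*(-1975897073058/73) = -988 + 1975897073058/73 = 1975897000934/73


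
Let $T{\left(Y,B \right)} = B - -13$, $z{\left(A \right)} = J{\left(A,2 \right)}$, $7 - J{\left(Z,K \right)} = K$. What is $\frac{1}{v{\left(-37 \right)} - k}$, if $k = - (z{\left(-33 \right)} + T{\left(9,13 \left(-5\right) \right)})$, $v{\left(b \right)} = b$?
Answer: $- \frac{1}{84} \approx -0.011905$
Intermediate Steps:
$J{\left(Z,K \right)} = 7 - K$
$z{\left(A \right)} = 5$ ($z{\left(A \right)} = 7 - 2 = 5$)
$T{\left(Y,B \right)} = 13 + B$ ($T{\left(Y,B \right)} = B + 13 = 13 + B$)
$k = 47$ ($k = - (5 + \left(13 + 13 \left(-5\right)\right)) = - (5 + \left(13 - 65\right)) = - (5 - 52) = \left(-1\right) \left(-47\right) = 47$)
$\frac{1}{v{\left(-37 \right)} - k} = \frac{1}{-37 - 47} = \frac{1}{-84} = - \frac{1}{84}$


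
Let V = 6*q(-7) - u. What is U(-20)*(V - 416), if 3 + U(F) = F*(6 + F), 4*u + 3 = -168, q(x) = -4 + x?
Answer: -486689/4 ≈ -1.2167e+5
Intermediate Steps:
u = -171/4 (u = -3/4 + (1/4)*(-168) = -3/4 - 42 = -171/4 ≈ -42.750)
V = -93/4 (V = 6*(-4 - 7) - 1*(-171/4) = 6*(-11) + 171/4 = -66 + 171/4 = -93/4 ≈ -23.250)
U(F) = -3 + F*(6 + F)
U(-20)*(V - 416) = (-3 + (-20)**2 + 6*(-20))*(-93/4 - 416) = (-3 + 400 - 120)*(-1757/4) = 277*(-1757/4) = -486689/4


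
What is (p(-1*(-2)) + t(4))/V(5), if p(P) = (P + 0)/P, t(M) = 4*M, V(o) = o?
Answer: 17/5 ≈ 3.4000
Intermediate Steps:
p(P) = 1 (p(P) = P/P = 1)
(p(-1*(-2)) + t(4))/V(5) = (1 + 4*4)/5 = (1 + 16)*(1/5) = 17*(1/5) = 17/5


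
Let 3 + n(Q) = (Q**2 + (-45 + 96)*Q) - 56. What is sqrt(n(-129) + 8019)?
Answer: sqrt(18022) ≈ 134.25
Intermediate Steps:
n(Q) = -59 + Q**2 + 51*Q (n(Q) = -3 + ((Q**2 + (-45 + 96)*Q) - 56) = -3 + ((Q**2 + 51*Q) - 56) = -3 + (-56 + Q**2 + 51*Q) = -59 + Q**2 + 51*Q)
sqrt(n(-129) + 8019) = sqrt((-59 + (-129)**2 + 51*(-129)) + 8019) = sqrt((-59 + 16641 - 6579) + 8019) = sqrt(10003 + 8019) = sqrt(18022)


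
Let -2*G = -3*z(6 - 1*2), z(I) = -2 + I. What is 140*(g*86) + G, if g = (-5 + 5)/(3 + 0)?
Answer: 3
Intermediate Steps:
g = 0 (g = 0/3 = 0*(⅓) = 0)
G = 3 (G = -(-3)*(-2 + (6 - 1*2))/2 = -(-3)*(-2 + (6 - 2))/2 = -(-3)*(-2 + 4)/2 = -(-3)*2/2 = -½*(-6) = 3)
140*(g*86) + G = 140*(0*86) + 3 = 140*0 + 3 = 0 + 3 = 3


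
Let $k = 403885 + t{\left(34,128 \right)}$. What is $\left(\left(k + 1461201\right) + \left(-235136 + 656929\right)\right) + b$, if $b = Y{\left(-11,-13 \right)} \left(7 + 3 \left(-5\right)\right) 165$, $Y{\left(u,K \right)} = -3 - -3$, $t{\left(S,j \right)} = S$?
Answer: $2286913$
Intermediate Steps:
$Y{\left(u,K \right)} = 0$ ($Y{\left(u,K \right)} = -3 + 3 = 0$)
$k = 403919$ ($k = 403885 + 34 = 403919$)
$b = 0$ ($b = 0 \left(7 + 3 \left(-5\right)\right) 165 = 0 \left(7 - 15\right) 165 = 0 \left(-8\right) 165 = 0 \cdot 165 = 0$)
$\left(\left(k + 1461201\right) + \left(-235136 + 656929\right)\right) + b = \left(\left(403919 + 1461201\right) + \left(-235136 + 656929\right)\right) + 0 = \left(1865120 + 421793\right) + 0 = 2286913 + 0 = 2286913$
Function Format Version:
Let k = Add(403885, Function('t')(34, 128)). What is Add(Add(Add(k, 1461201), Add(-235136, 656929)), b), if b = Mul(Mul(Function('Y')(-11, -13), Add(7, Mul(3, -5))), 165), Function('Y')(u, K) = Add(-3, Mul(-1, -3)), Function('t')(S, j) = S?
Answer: 2286913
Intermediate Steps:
Function('Y')(u, K) = 0 (Function('Y')(u, K) = Add(-3, 3) = 0)
k = 403919 (k = Add(403885, 34) = 403919)
b = 0 (b = Mul(Mul(0, Add(7, Mul(3, -5))), 165) = Mul(Mul(0, Add(7, -15)), 165) = Mul(Mul(0, -8), 165) = Mul(0, 165) = 0)
Add(Add(Add(k, 1461201), Add(-235136, 656929)), b) = Add(Add(Add(403919, 1461201), Add(-235136, 656929)), 0) = Add(Add(1865120, 421793), 0) = Add(2286913, 0) = 2286913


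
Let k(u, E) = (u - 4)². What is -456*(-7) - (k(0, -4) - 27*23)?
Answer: 3797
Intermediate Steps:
k(u, E) = (-4 + u)²
-456*(-7) - (k(0, -4) - 27*23) = -456*(-7) - ((-4 + 0)² - 27*23) = -38*(-84) - ((-4)² - 621) = 3192 - (16 - 621) = 3192 - 1*(-605) = 3192 + 605 = 3797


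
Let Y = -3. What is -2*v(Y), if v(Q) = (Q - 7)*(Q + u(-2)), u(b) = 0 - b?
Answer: -20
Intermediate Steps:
u(b) = -b
v(Q) = (-7 + Q)*(2 + Q) (v(Q) = (Q - 7)*(Q - 1*(-2)) = (-7 + Q)*(Q + 2) = (-7 + Q)*(2 + Q))
-2*v(Y) = -2*(-14 + (-3)² - 5*(-3)) = -2*(-14 + 9 + 15) = -2*10 = -20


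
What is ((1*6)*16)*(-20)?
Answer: -1920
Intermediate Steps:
((1*6)*16)*(-20) = (6*16)*(-20) = 96*(-20) = -1920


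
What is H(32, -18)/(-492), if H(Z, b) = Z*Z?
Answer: -256/123 ≈ -2.0813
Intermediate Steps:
H(Z, b) = Z²
H(32, -18)/(-492) = 32²/(-492) = 1024*(-1/492) = -256/123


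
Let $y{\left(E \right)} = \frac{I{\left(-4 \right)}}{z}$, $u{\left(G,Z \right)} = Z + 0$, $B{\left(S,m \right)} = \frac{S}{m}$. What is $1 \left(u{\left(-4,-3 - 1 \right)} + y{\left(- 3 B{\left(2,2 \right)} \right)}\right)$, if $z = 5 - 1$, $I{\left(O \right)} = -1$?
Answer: $- \frac{17}{4} \approx -4.25$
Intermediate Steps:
$u{\left(G,Z \right)} = Z$
$z = 4$ ($z = 5 - 1 = 4$)
$y{\left(E \right)} = - \frac{1}{4}$
$1 \left(u{\left(-4,-3 - 1 \right)} + y{\left(- 3 B{\left(2,2 \right)} \right)}\right) = 1 \left(\left(-3 - 1\right) - \frac{1}{4}\right) = 1 \left(-4 - \frac{1}{4}\right) = 1 \left(- \frac{17}{4}\right) = - \frac{17}{4}$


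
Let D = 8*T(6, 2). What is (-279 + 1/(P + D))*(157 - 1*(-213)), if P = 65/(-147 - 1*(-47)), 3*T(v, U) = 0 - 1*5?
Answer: -86632170/839 ≈ -1.0326e+5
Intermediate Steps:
T(v, U) = -5/3 (T(v, U) = (0 - 1*5)/3 = (0 - 5)/3 = (⅓)*(-5) = -5/3)
P = -13/20 (P = 65/(-147 + 47) = 65/(-100) = 65*(-1/100) = -13/20 ≈ -0.65000)
D = -40/3 (D = 8*(-5/3) = -40/3 ≈ -13.333)
(-279 + 1/(P + D))*(157 - 1*(-213)) = (-279 + 1/(-13/20 - 40/3))*(157 - 1*(-213)) = (-279 + 1/(-839/60))*(157 + 213) = (-279 - 60/839)*370 = -234141/839*370 = -86632170/839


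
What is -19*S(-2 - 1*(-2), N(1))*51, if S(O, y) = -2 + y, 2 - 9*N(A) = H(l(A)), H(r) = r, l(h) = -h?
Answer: 1615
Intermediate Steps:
N(A) = 2/9 + A/9 (N(A) = 2/9 - (-1)*A/9 = 2/9 + A/9)
-19*S(-2 - 1*(-2), N(1))*51 = -19*(-2 + (2/9 + (⅑)*1))*51 = -19*(-2 + (2/9 + ⅑))*51 = -19*(-2 + ⅓)*51 = -19*(-5/3)*51 = (95/3)*51 = 1615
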